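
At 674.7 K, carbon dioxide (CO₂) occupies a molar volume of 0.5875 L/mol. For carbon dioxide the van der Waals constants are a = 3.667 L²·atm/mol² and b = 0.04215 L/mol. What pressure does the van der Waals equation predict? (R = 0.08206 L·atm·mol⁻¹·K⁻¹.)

P = RT/(V_m − b) − a/V_m²
RT/(V_m − b) = (0.08206)(674.7)/(0.5875 − 0.04215) = 55.366/0.54535 = 101.52 atm
a/V_m² = 3.667/(0.5875)² = 10.624 atm
P = 101.52 − 10.624 = 90.90 atm

P ≈ 90.90 atm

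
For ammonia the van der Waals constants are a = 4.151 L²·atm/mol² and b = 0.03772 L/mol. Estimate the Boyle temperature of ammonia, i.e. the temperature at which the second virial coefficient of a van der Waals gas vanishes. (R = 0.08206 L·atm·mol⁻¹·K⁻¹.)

For a van der Waals gas the second virial coefficient B₂ = b − a/(RT) vanishes at T_B = a/(Rb).
T_B = 4.151/(0.08206×0.03772) = 4.151/0.0030953 = 1341 K

T_B ≈ 1341 K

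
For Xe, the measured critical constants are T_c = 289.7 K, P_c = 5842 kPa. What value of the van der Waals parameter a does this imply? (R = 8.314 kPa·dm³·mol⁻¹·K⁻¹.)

From T_c = 8a/(27Rb) and P_c = a/(27b²): a = 27 R² T_c²/(64 P_c).
a = 27×(8.314)²×(289.7)²/(64×5842) = 156632109/373888 = 418.9 kPa·dm⁶/mol²

a ≈ 418.9 kPa·dm⁶/mol²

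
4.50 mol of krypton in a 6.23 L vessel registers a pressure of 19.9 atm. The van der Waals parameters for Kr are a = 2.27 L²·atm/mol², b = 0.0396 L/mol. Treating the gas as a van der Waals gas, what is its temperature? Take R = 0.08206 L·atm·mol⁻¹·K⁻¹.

T ≈ 345.5 K

T = (P + a n²/V²)(V − nb)/(nR)
P + a n²/V² = 19.9 + (2.27)(4.50)²/(6.23)² = 21.084 atm
V − nb = 6.23 − (4.50)(0.0396) = 6.0518 L
T = (21.084)(6.0518)/((4.50)(0.08206)) = 345.5 K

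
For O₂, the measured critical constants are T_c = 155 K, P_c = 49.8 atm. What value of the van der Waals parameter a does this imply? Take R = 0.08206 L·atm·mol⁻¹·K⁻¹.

From T_c = 8a/(27Rb) and P_c = a/(27b²): a = 27 R² T_c²/(64 P_c).
a = 27×(0.08206)²×(155)²/(64×49.8) = 4368.1/3187.2 = 1.371 L²·atm/mol²

a ≈ 1.371 L²·atm/mol²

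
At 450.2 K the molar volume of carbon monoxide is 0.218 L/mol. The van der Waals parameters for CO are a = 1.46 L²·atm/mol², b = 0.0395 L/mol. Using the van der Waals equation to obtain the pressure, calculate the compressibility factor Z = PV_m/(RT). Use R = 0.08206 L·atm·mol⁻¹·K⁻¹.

Z ≈ 1.040

P = RT/(V_m − b) − a/V_m² = (0.08206)(450.2)/(0.218 − 0.0395) − 1.46/(0.218)²
  = 36.943/0.17850 − 30.721 = 206.96 − 30.721 = 176.24 atm
Z = PV_m/(RT) = (176.24)(0.218)/((0.08206)(450.2)) = 38.420/36.943 = 1.040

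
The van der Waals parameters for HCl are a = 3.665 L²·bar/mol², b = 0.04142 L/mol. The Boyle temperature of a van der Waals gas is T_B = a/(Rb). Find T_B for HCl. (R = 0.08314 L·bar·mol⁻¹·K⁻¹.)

For a van der Waals gas the second virial coefficient B₂ = b − a/(RT) vanishes at T_B = a/(Rb).
T_B = 3.665/(0.08314×0.04142) = 3.665/0.0034437 = 1064 K

T_B ≈ 1064 K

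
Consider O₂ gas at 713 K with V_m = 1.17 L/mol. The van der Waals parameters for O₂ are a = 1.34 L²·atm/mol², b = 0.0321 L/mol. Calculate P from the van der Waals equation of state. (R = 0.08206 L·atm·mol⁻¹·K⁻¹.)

P = RT/(V_m − b) − a/V_m²
RT/(V_m − b) = (0.08206)(713)/(1.17 − 0.0321) = 58.509/1.1379 = 51.418 atm
a/V_m² = 1.34/(1.17)² = 0.97889 atm
P = 51.418 − 0.97889 = 50.44 atm

P ≈ 50.44 atm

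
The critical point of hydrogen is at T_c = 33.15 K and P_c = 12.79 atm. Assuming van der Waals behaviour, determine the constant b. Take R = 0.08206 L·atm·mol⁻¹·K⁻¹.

From T_c = 8a/(27Rb) and P_c = a/(27b²): b = R T_c/(8 P_c).
b = (0.08206)(33.15)/(8×12.79) = 2.7203/102.32 = 0.02659 L/mol

b ≈ 0.02659 L/mol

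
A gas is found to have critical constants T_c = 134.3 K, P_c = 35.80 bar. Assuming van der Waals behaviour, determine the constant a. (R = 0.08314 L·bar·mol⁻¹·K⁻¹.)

a ≈ 1.469 L²·bar/mol²

From T_c = 8a/(27Rb) and P_c = a/(27b²): a = 27 R² T_c²/(64 P_c).
a = 27×(0.08314)²×(134.3)²/(64×35.80) = 3366.2/2291.2 = 1.469 L²·bar/mol²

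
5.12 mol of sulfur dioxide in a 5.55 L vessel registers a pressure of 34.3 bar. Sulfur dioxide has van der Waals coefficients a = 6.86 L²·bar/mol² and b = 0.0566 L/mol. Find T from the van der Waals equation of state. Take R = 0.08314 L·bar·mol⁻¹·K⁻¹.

T = (P + a n²/V²)(V − nb)/(nR)
P + a n²/V² = 34.3 + (6.86)(5.12)²/(5.55)² = 40.138 bar
V − nb = 5.55 − (5.12)(0.0566) = 5.2602 L
T = (40.138)(5.2602)/((5.12)(0.08314)) = 496.0 K

T ≈ 496.0 K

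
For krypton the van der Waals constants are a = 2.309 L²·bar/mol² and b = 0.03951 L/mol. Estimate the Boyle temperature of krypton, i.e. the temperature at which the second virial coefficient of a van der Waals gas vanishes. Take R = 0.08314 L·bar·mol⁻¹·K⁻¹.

For a van der Waals gas the second virial coefficient B₂ = b − a/(RT) vanishes at T_B = a/(Rb).
T_B = 2.309/(0.08314×0.03951) = 2.309/0.0032849 = 702.9 K

T_B ≈ 702.9 K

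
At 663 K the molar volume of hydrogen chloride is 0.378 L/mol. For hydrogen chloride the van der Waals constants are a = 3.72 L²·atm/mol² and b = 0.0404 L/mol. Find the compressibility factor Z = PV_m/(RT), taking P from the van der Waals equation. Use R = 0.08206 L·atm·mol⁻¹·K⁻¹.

P = RT/(V_m − b) − a/V_m² = (0.08206)(663)/(0.378 − 0.0404) − 3.72/(0.378)²
  = 54.406/0.33760 − 26.035 = 161.16 − 26.035 = 135.13 atm
Z = PV_m/(RT) = (135.13)(0.378)/((0.08206)(663)) = 51.079/54.406 = 0.9388

Z ≈ 0.9388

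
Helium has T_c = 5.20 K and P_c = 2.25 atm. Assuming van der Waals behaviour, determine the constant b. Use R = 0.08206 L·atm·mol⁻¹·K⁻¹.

b ≈ 0.02371 L/mol

From T_c = 8a/(27Rb) and P_c = a/(27b²): b = R T_c/(8 P_c).
b = (0.08206)(5.20)/(8×2.25) = 0.42671/18.000 = 0.02371 L/mol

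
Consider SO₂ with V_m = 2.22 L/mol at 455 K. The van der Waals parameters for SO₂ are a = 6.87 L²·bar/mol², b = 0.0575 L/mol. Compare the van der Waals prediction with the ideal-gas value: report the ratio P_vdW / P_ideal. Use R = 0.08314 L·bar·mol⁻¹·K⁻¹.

Ideal: P_ideal = RT/V_m = (0.08314)(455)/2.22 = 17.0400 bar
vdW: P = RT/(V_m − b) − a/V_m² = 37.8287/2.16250 − 6.87/4.92840 = 17.4930 − 1.39396 = 16.0990 bar
Ratio = 16.0990/17.0400 = 0.9448

P_vdW / P_ideal ≈ 0.9448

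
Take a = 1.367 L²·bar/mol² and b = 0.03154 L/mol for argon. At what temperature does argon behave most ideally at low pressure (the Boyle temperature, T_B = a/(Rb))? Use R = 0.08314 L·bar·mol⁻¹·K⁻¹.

For a van der Waals gas the second virial coefficient B₂ = b − a/(RT) vanishes at T_B = a/(Rb).
T_B = 1.367/(0.08314×0.03154) = 1.367/0.0026222 = 521.3 K

T_B ≈ 521.3 K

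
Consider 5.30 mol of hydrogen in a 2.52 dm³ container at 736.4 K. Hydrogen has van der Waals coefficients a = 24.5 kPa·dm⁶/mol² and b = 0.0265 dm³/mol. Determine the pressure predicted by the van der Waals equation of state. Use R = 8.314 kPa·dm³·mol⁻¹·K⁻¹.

P = nRT/(V − nb) − a n²/V²
nRT/(V − nb) = (5.30)(8.314)(736.4)/(2.52 − 5.30×0.0265) = 32449/2.3796 = 13636 kPa
a n²/V² = (24.5)(5.30)²/(2.52)² = 108.37 kPa
P = 13636 − 108.37 = 13528 kPa

P ≈ 13528 kPa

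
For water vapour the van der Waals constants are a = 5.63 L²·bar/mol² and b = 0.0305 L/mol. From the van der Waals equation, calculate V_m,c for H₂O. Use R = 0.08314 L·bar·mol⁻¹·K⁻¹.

For a van der Waals gas, V_m,c = 3b.
V_m,c = 3×0.0305 = 0.09150 L/mol

V_m,c ≈ 0.09150 L/mol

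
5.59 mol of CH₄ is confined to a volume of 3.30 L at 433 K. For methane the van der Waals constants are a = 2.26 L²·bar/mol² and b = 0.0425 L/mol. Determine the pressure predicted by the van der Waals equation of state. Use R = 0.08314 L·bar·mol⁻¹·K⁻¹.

P ≈ 59.23 bar

P = nRT/(V − nb) − a n²/V²
nRT/(V − nb) = (5.59)(0.08314)(433)/(3.30 − 5.59×0.0425) = 201.24/3.0624 = 65.713 bar
a n²/V² = (2.26)(5.59)²/(3.30)² = 6.4849 bar
P = 65.713 − 6.4849 = 59.23 bar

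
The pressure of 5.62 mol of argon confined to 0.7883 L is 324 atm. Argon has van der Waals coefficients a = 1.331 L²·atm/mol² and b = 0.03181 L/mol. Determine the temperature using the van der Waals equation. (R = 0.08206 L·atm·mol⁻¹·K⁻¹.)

T ≈ 517.6 K

T = (P + a n²/V²)(V − nb)/(nR)
P + a n²/V² = 324 + (1.331)(5.62)²/(0.7883)² = 391.65 atm
V − nb = 0.7883 − (5.62)(0.03181) = 0.60953 L
T = (391.65)(0.60953)/((5.62)(0.08206)) = 517.6 K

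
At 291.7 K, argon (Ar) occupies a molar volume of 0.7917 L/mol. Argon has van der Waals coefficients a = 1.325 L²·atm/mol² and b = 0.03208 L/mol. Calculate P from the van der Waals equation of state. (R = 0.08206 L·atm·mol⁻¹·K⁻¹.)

P = RT/(V_m − b) − a/V_m²
RT/(V_m − b) = (0.08206)(291.7)/(0.7917 − 0.03208) = 23.937/0.75962 = 31.512 atm
a/V_m² = 1.325/(0.7917)² = 2.1139 atm
P = 31.512 − 2.1139 = 29.40 atm

P ≈ 29.40 atm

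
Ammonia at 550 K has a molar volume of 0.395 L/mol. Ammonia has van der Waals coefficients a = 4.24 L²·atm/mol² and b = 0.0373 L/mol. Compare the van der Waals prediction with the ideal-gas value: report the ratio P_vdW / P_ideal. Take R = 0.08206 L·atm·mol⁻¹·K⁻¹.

Ideal: P_ideal = RT/V_m = (0.08206)(550)/0.395 = 114.261 atm
vdW: P = RT/(V_m − b) − a/V_m² = 45.1330/0.357700 − 4.24/0.156025 = 126.176 − 27.1751 = 99.001 atm
Ratio = 99.001/114.261 = 0.8664

P_vdW / P_ideal ≈ 0.8664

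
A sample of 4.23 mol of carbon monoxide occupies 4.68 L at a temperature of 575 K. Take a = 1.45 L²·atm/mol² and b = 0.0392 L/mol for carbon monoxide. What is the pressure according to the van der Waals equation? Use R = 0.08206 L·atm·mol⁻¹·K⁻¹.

P ≈ 43.03 atm

P = nRT/(V − nb) − a n²/V²
nRT/(V − nb) = (4.23)(0.08206)(575)/(4.68 − 4.23×0.0392) = 199.59/4.5142 = 44.214 atm
a n²/V² = (1.45)(4.23)²/(4.68)² = 1.1846 atm
P = 44.214 − 1.1846 = 43.03 atm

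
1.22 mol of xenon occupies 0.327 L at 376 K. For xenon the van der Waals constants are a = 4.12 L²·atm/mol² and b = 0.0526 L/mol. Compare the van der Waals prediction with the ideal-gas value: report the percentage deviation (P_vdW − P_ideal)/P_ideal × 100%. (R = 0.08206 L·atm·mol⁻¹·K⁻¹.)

Ideal: P_ideal = nRT/V = (1.22)(0.08206)(376)/0.327 = 115.115 atm
vdW: P = nRT/(V − nb) − a n²/V² = 37.6426/0.262828 − 6.13221/0.106929 = 143.221 − 57.3484 = 85.873 atm
% deviation = (85.873 − 115.115)/115.115 × 100% = -25.40%

-25.40 %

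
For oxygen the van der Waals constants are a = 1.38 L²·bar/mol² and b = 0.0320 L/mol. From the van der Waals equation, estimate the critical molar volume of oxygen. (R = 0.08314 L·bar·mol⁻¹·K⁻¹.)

V_m,c ≈ 0.09600 L/mol

For a van der Waals gas, V_m,c = 3b.
V_m,c = 3×0.0320 = 0.09600 L/mol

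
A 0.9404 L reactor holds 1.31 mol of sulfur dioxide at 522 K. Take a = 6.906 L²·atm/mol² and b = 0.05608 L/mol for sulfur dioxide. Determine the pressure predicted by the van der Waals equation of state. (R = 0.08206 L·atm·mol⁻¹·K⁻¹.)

P ≈ 51.33 atm

P = nRT/(V − nb) − a n²/V²
nRT/(V − nb) = (1.31)(0.08206)(522)/(0.9404 − 1.31×0.05608) = 56.114/0.86694 = 64.727 atm
a n²/V² = (6.906)(1.31)²/(0.9404)² = 13.401 atm
P = 64.727 − 13.401 = 51.33 atm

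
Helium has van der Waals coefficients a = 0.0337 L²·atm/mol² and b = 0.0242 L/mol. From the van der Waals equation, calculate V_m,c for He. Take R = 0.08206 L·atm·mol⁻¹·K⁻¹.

V_m,c ≈ 0.07260 L/mol

For a van der Waals gas, V_m,c = 3b.
V_m,c = 3×0.0242 = 0.07260 L/mol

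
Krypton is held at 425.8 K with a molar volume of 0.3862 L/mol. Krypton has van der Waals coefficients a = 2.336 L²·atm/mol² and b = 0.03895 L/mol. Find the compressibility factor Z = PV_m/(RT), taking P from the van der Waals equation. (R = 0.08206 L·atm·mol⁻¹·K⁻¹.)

P = RT/(V_m − b) − a/V_m² = (0.08206)(425.8)/(0.3862 − 0.03895) − 2.336/(0.3862)²
  = 34.941/0.34725 − 15.662 = 100.62 − 15.662 = 84.96 atm
Z = PV_m/(RT) = (84.96)(0.3862)/((0.08206)(425.8)) = 32.812/34.941 = 0.9391

Z ≈ 0.9391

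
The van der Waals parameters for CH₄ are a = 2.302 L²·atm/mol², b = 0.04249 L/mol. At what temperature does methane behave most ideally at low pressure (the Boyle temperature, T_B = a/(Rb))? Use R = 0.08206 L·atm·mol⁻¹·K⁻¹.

T_B ≈ 660.2 K

For a van der Waals gas the second virial coefficient B₂ = b − a/(RT) vanishes at T_B = a/(Rb).
T_B = 2.302/(0.08206×0.04249) = 2.302/0.0034867 = 660.2 K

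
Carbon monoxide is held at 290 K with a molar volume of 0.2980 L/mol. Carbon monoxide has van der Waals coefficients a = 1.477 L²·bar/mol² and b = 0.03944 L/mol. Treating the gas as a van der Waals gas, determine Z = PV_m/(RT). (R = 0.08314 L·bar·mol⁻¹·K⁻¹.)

Z ≈ 0.9470

P = RT/(V_m − b) − a/V_m² = (0.08314)(290)/(0.2980 − 0.03944) − 1.477/(0.2980)²
  = 24.111/0.25856 − 16.632 = 93.251 − 16.632 = 76.619 bar
Z = PV_m/(RT) = (76.619)(0.2980)/((0.08314)(290)) = 22.832/24.111 = 0.9470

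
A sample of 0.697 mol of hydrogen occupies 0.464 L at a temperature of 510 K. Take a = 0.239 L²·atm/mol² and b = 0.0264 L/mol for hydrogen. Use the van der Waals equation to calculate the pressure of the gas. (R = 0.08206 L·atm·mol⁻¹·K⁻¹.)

P ≈ 64.92 atm

P = nRT/(V − nb) − a n²/V²
nRT/(V − nb) = (0.697)(0.08206)(510)/(0.464 − 0.697×0.0264) = 29.170/0.44560 = 65.462 atm
a n²/V² = (0.239)(0.697)²/(0.464)² = 0.53930 atm
P = 65.462 − 0.53930 = 64.92 atm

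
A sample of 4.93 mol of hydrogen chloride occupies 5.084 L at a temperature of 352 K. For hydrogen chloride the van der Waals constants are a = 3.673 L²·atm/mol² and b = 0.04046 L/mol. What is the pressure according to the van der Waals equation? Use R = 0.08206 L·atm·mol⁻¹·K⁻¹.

P = nRT/(V − nb) − a n²/V²
nRT/(V − nb) = (4.93)(0.08206)(352)/(5.084 − 4.93×0.04046) = 142.40/4.8845 = 29.153 atm
a n²/V² = (3.673)(4.93)²/(5.084)² = 3.4539 atm
P = 29.153 − 3.4539 = 25.70 atm

P ≈ 25.70 atm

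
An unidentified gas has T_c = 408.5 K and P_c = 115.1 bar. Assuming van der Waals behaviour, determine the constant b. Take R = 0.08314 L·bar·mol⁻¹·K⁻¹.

b ≈ 0.03688 L/mol

From T_c = 8a/(27Rb) and P_c = a/(27b²): b = R T_c/(8 P_c).
b = (0.08314)(408.5)/(8×115.1) = 33.963/920.80 = 0.03688 L/mol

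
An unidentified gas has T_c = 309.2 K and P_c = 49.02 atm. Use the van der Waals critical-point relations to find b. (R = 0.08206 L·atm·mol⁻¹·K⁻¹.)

b ≈ 0.06470 L/mol

From T_c = 8a/(27Rb) and P_c = a/(27b²): b = R T_c/(8 P_c).
b = (0.08206)(309.2)/(8×49.02) = 25.373/392.16 = 0.06470 L/mol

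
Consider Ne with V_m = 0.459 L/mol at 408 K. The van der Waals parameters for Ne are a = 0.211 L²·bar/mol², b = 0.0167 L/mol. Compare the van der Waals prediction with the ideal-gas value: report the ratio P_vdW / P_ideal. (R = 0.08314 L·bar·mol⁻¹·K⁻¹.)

Ideal: P_ideal = RT/V_m = (0.08314)(408)/0.459 = 73.9022 bar
vdW: P = RT/(V_m − b) − a/V_m² = 33.9211/0.442300 − 0.211/0.210681 = 76.6925 − 1.00151 = 75.6910 bar
Ratio = 75.6910/73.9022 = 1.024

P_vdW / P_ideal ≈ 1.024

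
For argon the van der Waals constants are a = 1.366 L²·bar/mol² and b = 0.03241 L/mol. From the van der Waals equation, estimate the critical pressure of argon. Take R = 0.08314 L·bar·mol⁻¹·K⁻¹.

For a van der Waals gas, P_c = a/(27b²).
P_c = 1.366/(27×(0.03241)²) = 1.366/0.028361 = 48.16 bar

P_c ≈ 48.16 bar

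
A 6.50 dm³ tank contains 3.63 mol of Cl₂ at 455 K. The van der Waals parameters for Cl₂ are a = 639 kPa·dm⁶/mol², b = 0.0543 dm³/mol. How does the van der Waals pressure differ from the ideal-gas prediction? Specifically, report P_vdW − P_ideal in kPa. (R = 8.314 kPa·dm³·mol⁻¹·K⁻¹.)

Ideal: P_ideal = nRT/V = (3.63)(8.314)(455)/6.50 = 2112.59 kPa
vdW: P = nRT/(V − nb) − a n²/V² = 13731.8/6.30289 − 8420.04/42.2500 = 2178.65 − 199.291 = 1979.36 kPa
ΔP = 1979.36 − 2112.59 = -133.2 kPa

ΔP ≈ -133.2 kPa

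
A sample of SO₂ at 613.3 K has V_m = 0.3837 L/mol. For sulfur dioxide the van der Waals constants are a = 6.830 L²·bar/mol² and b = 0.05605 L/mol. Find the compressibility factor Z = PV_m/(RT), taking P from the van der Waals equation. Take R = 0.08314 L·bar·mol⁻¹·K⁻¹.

P = RT/(V_m − b) − a/V_m² = (0.08314)(613.3)/(0.3837 − 0.05605) − 6.830/(0.3837)²
  = 50.990/0.32765 − 46.391 = 155.62 − 46.391 = 109.23 bar
Z = PV_m/(RT) = (109.23)(0.3837)/((0.08314)(613.3)) = 41.912/50.990 = 0.8220

Z ≈ 0.8220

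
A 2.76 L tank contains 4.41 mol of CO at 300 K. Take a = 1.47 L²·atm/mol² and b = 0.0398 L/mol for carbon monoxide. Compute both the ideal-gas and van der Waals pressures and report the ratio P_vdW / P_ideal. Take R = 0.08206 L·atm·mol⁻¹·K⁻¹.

Ideal: P_ideal = nRT/V = (4.41)(0.08206)(300)/2.76 = 39.3353 atm
vdW: P = nRT/(V − nb) − a n²/V² = 108.565/2.58448 − 28.5887/7.61760 = 42.0065 − 3.75298 = 38.2535 atm
Ratio = 38.2535/39.3353 = 0.9725

P_vdW / P_ideal ≈ 0.9725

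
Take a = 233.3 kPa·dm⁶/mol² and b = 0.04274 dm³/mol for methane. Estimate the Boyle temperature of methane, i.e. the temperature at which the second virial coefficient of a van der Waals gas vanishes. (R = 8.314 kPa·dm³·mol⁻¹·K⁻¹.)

For a van der Waals gas the second virial coefficient B₂ = b − a/(RT) vanishes at T_B = a/(Rb).
T_B = 233.3/(8.314×0.04274) = 233.3/0.35534 = 656.6 K

T_B ≈ 656.6 K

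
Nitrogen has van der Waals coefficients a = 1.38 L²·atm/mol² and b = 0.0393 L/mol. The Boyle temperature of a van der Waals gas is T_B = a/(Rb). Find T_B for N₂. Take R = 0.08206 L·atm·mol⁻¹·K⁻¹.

T_B ≈ 427.9 K

For a van der Waals gas the second virial coefficient B₂ = b − a/(RT) vanishes at T_B = a/(Rb).
T_B = 1.38/(0.08206×0.0393) = 1.38/0.0032250 = 427.9 K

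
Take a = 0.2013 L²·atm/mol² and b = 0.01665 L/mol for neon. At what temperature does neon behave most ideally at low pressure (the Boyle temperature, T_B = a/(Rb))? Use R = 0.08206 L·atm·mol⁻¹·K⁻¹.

T_B ≈ 147.3 K

For a van der Waals gas the second virial coefficient B₂ = b − a/(RT) vanishes at T_B = a/(Rb).
T_B = 0.2013/(0.08206×0.01665) = 0.2013/0.0013663 = 147.3 K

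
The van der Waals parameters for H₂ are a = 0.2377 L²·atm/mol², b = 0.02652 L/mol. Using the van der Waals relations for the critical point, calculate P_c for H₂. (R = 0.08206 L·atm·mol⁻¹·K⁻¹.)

P_c ≈ 12.52 atm

For a van der Waals gas, P_c = a/(27b²).
P_c = 0.2377/(27×(0.02652)²) = 0.2377/0.018989 = 12.52 atm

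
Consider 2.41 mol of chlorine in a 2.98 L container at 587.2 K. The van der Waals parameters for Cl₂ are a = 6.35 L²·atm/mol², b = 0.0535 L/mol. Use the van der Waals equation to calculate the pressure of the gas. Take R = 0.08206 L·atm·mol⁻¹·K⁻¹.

P ≈ 36.58 atm

P = nRT/(V − nb) − a n²/V²
nRT/(V − nb) = (2.41)(0.08206)(587.2)/(2.98 − 2.41×0.0535) = 116.13/2.8511 = 40.732 atm
a n²/V² = (6.35)(2.41)²/(2.98)² = 4.1531 atm
P = 40.732 − 4.1531 = 36.58 atm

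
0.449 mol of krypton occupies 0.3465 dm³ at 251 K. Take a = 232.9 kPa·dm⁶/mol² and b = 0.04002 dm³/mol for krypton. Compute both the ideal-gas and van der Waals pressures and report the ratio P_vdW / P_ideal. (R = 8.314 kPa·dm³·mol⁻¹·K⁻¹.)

P_vdW / P_ideal ≈ 0.9101

Ideal: P_ideal = nRT/V = (0.449)(8.314)(251)/0.3465 = 2704.13 kPa
vdW: P = nRT/(V − nb) − a n²/V² = 936.979/0.328531 − 46.9529/0.120062 = 2852.03 − 391.072 = 2460.96 kPa
Ratio = 2460.96/2704.13 = 0.9101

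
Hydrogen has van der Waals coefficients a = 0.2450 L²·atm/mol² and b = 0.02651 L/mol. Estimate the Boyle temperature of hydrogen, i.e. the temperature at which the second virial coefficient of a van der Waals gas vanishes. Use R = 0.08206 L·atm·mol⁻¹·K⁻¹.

T_B ≈ 112.6 K

For a van der Waals gas the second virial coefficient B₂ = b − a/(RT) vanishes at T_B = a/(Rb).
T_B = 0.2450/(0.08206×0.02651) = 0.2450/0.0021754 = 112.6 K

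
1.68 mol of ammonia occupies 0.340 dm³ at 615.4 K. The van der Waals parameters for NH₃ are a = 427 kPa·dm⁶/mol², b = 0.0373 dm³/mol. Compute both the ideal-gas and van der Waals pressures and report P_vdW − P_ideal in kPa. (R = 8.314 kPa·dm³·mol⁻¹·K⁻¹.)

Ideal: P_ideal = nRT/V = (1.68)(8.314)(615.4)/0.340 = 25281.2 kPa
vdW: P = nRT/(V − nb) − a n²/V² = 8595.61/0.277336 − 1205.16/0.115600 = 30993.5 − 10425.3 = 20568.2 kPa
ΔP = 20568.2 − 25281.2 = -4713 kPa

ΔP ≈ -4713 kPa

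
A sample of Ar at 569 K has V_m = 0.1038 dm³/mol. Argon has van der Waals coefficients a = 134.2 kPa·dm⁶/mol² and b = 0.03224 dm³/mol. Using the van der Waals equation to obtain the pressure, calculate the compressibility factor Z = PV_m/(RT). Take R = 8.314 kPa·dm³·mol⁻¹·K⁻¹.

P = RT/(V_m − b) − a/V_m² = (8.314)(569)/(0.1038 − 0.03224) − 134.2/(0.1038)²
  = 4730.7/0.071560 − 12455 = 66108 − 12455 = 53653 kPa
Z = PV_m/(RT) = (53653)(0.1038)/((8.314)(569)) = 5569.2/4730.7 = 1.177

Z ≈ 1.177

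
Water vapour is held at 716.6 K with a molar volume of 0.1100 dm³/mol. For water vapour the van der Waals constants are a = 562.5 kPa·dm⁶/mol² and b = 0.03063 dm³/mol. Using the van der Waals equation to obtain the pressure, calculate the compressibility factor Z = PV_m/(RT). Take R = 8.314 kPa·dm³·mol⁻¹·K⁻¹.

Z ≈ 0.5276

P = RT/(V_m − b) − a/V_m² = (8.314)(716.6)/(0.1100 − 0.03063) − 562.5/(0.1100)²
  = 5957.8/0.079370 − 46488 = 75064 − 46488 = 28576 kPa
Z = PV_m/(RT) = (28576)(0.1100)/((8.314)(716.6)) = 3143.4/5957.8 = 0.5276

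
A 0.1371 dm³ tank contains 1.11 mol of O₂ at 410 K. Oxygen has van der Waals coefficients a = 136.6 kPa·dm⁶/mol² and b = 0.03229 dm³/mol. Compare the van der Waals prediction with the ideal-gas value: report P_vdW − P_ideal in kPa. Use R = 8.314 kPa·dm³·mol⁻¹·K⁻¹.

ΔP ≈ 815 kPa

Ideal: P_ideal = nRT/V = (1.11)(8.314)(410)/0.1371 = 27598.1 kPa
vdW: P = nRT/(V − nb) − a n²/V² = 3783.70/0.101258 − 168.305/0.0187964 = 37366.9 − 8954.11 = 28412.8 kPa
ΔP = 28412.8 − 27598.1 = 815 kPa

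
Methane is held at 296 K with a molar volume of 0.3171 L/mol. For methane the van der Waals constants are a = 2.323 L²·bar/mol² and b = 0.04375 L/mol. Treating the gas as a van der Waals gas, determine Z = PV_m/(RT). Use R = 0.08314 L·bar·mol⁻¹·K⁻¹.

Z ≈ 0.8624

P = RT/(V_m − b) − a/V_m² = (0.08314)(296)/(0.3171 − 0.04375) − 2.323/(0.3171)²
  = 24.609/0.27335 − 23.102 = 90.027 − 23.102 = 66.925 bar
Z = PV_m/(RT) = (66.925)(0.3171)/((0.08314)(296)) = 21.222/24.609 = 0.8624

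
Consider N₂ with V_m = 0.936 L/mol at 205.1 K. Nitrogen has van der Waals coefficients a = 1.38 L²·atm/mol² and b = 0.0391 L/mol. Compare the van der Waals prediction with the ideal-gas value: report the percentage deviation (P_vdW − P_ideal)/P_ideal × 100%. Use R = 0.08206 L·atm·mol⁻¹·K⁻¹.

Ideal: P_ideal = RT/V_m = (0.08206)(205.1)/0.936 = 17.9813 atm
vdW: P = RT/(V_m − b) − a/V_m² = 16.8305/0.896900 − 1.38/0.876096 = 18.7652 − 1.57517 = 17.1900 atm
% deviation = (17.1900 − 17.9813)/17.9813 × 100% = -4.40%

-4.40 %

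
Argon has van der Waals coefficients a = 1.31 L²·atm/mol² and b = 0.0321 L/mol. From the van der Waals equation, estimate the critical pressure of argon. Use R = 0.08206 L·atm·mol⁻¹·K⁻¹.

P_c ≈ 47.09 atm

For a van der Waals gas, P_c = a/(27b²).
P_c = 1.31/(27×(0.0321)²) = 1.31/0.027821 = 47.09 atm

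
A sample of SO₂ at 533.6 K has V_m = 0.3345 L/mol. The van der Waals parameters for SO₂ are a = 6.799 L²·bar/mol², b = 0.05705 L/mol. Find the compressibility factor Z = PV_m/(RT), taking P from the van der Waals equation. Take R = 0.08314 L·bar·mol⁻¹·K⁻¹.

Z ≈ 0.7475

P = RT/(V_m − b) − a/V_m² = (0.08314)(533.6)/(0.3345 − 0.05705) − 6.799/(0.3345)²
  = 44.364/0.27745 − 60.765 = 159.90 − 60.765 = 99.14 bar
Z = PV_m/(RT) = (99.14)(0.3345)/((0.08314)(533.6)) = 33.162/44.364 = 0.7475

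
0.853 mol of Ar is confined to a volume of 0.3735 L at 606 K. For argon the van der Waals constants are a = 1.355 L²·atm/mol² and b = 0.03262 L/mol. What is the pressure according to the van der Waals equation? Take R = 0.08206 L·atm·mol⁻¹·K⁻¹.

P ≈ 115.6 atm

P = nRT/(V − nb) − a n²/V²
nRT/(V − nb) = (0.853)(0.08206)(606)/(0.3735 − 0.853×0.03262) = 42.418/0.34568 = 122.71 atm
a n²/V² = (1.355)(0.853)²/(0.3735)² = 7.0673 atm
P = 122.71 − 7.0673 = 115.6 atm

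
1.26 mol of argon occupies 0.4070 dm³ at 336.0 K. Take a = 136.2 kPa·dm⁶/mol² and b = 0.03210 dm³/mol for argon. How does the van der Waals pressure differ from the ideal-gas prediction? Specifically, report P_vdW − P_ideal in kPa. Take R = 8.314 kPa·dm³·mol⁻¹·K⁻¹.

Ideal: P_ideal = nRT/V = (1.26)(8.314)(336.0)/0.4070 = 8648.19 kPa
vdW: P = nRT/(V − nb) − a n²/V² = 3519.82/0.366554 − 216.231/0.165649 = 9602.46 − 1305.36 = 8297.10 kPa
ΔP = 8297.10 − 8648.19 = -351.1 kPa

ΔP ≈ -351.1 kPa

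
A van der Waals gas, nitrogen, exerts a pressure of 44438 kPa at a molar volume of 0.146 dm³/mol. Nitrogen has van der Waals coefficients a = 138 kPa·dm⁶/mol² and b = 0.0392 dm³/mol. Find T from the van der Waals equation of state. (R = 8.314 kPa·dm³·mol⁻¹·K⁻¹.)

T ≈ 654.0 K

T = (P + a/V_m²)(V_m − b)/R
P + a/V_m² = 44438 + 138/(0.146)² = 50912 kPa
V_m − b = 0.146 − 0.0392 = 0.10680 dm³/mol
T = (50912)(0.10680)/8.314 = 654.0 K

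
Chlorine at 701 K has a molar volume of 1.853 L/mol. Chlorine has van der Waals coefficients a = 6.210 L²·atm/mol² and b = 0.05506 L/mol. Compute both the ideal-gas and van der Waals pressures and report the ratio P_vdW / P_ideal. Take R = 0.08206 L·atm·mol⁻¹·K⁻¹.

P_vdW / P_ideal ≈ 0.9724

Ideal: P_ideal = RT/V_m = (0.08206)(701)/1.853 = 31.0437 atm
vdW: P = RT/(V_m − b) − a/V_m² = 57.5241/1.79794 − 6.210/3.43361 = 31.9944 − 1.80859 = 30.1858 atm
Ratio = 30.1858/31.0437 = 0.9724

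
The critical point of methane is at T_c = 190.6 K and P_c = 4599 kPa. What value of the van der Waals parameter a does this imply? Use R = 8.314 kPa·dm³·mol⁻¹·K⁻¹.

a ≈ 230.3 kPa·dm⁶/mol²

From T_c = 8a/(27Rb) and P_c = a/(27b²): a = 27 R² T_c²/(64 P_c).
a = 27×(8.314)²×(190.6)²/(64×4599) = 67799985/294336 = 230.3 kPa·dm⁶/mol²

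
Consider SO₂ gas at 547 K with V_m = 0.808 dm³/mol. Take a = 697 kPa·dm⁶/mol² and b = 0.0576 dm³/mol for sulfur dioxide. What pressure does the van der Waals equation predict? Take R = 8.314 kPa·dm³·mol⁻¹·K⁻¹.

P = RT/(V_m − b) − a/V_m²
RT/(V_m − b) = (8.314)(547)/(0.808 − 0.0576) = 4547.8/0.75040 = 6060.5 kPa
a/V_m² = 697/(0.808)² = 1067.6 kPa
P = 6060.5 − 1067.6 = 4993 kPa

P ≈ 4993 kPa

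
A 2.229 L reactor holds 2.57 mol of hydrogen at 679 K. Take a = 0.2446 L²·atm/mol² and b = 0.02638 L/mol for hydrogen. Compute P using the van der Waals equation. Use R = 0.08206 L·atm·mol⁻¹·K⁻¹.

P = nRT/(V − nb) − a n²/V²
nRT/(V − nb) = (2.57)(0.08206)(679)/(2.229 − 2.57×0.02638) = 143.20/2.1612 = 66.259 atm
a n²/V² = (0.2446)(2.57)²/(2.229)² = 0.32516 atm
P = 66.259 − 0.32516 = 65.93 atm

P ≈ 65.93 atm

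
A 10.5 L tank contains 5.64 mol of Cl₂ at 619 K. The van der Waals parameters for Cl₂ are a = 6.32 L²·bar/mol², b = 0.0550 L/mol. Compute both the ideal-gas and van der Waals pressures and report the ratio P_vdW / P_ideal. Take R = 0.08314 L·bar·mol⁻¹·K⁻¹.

Ideal: P_ideal = nRT/V = (5.64)(0.08314)(619)/10.5 = 27.6433 bar
vdW: P = nRT/(V − nb) − a n²/V² = 290.255/10.1898 − 201.037/110.250 = 28.4849 − 1.82346 = 26.6614 bar
Ratio = 26.6614/27.6433 = 0.9645

P_vdW / P_ideal ≈ 0.9645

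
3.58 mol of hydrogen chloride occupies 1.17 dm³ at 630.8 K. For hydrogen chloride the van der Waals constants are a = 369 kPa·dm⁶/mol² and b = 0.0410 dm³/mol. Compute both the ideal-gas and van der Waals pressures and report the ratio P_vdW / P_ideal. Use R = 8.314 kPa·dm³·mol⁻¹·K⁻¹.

P_vdW / P_ideal ≈ 0.9282

Ideal: P_ideal = nRT/V = (3.58)(8.314)(630.8)/1.17 = 16047.2 kPa
vdW: P = nRT/(V − nb) − a n²/V² = 18775.2/1.02322 − 4729.25/1.36890 = 18349.1 − 3454.78 = 14894.3 kPa
Ratio = 14894.3/16047.2 = 0.9282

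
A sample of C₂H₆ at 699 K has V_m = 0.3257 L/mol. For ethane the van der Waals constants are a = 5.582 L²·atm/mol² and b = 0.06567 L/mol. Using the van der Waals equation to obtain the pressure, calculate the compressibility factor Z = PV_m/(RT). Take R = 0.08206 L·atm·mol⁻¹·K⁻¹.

P = RT/(V_m − b) − a/V_m² = (0.08206)(699)/(0.3257 − 0.06567) − 5.582/(0.3257)²
  = 57.360/0.26003 − 52.620 = 220.59 − 52.620 = 167.97 atm
Z = PV_m/(RT) = (167.97)(0.3257)/((0.08206)(699)) = 54.708/57.360 = 0.9538

Z ≈ 0.9538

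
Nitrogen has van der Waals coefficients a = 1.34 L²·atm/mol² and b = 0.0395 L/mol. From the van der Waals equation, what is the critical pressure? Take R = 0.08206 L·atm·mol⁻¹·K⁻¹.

P_c ≈ 31.81 atm

For a van der Waals gas, P_c = a/(27b²).
P_c = 1.34/(27×(0.0395)²) = 1.34/0.042127 = 31.81 atm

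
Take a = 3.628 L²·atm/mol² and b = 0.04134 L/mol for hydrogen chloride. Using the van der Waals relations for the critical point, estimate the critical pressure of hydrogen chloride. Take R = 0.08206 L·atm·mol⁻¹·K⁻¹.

For a van der Waals gas, P_c = a/(27b²).
P_c = 3.628/(27×(0.04134)²) = 3.628/0.046143 = 78.63 atm

P_c ≈ 78.63 atm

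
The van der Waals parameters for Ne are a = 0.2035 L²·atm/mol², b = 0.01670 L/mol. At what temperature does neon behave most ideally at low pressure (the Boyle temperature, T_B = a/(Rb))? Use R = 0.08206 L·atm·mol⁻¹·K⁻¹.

For a van der Waals gas the second virial coefficient B₂ = b − a/(RT) vanishes at T_B = a/(Rb).
T_B = 0.2035/(0.08206×0.01670) = 0.2035/0.0013704 = 148.5 K

T_B ≈ 148.5 K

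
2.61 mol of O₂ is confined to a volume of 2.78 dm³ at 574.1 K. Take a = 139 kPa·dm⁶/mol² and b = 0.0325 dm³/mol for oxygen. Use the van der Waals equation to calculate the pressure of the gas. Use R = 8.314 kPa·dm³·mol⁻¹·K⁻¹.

P = nRT/(V − nb) − a n²/V²
nRT/(V − nb) = (2.61)(8.314)(574.1)/(2.78 − 2.61×0.0325) = 12458/2.6952 = 4622.3 kPa
a n²/V² = (139)(2.61)²/(2.78)² = 122.52 kPa
P = 4622.3 − 122.52 = 4500 kPa

P ≈ 4500 kPa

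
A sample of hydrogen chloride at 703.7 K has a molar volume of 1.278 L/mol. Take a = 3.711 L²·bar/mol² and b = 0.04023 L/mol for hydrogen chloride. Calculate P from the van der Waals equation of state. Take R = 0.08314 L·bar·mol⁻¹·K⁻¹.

P = RT/(V_m − b) − a/V_m²
RT/(V_m − b) = (0.08314)(703.7)/(1.278 − 0.04023) = 58.506/1.2378 = 47.266 bar
a/V_m² = 3.711/(1.278)² = 2.2721 bar
P = 47.266 − 2.2721 = 44.99 bar

P ≈ 44.99 bar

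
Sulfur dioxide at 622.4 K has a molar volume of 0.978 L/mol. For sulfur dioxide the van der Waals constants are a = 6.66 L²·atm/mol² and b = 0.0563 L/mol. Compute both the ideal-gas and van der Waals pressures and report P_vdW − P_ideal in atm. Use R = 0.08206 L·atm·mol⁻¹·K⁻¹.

ΔP ≈ -3.773 atm

Ideal: P_ideal = RT/V_m = (0.08206)(622.4)/0.978 = 52.2231 atm
vdW: P = RT/(V_m − b) − a/V_m² = 51.0741/0.921700 − 6.66/0.956484 = 55.4129 − 6.96300 = 48.4499 atm
ΔP = 48.4499 − 52.2231 = -3.773 atm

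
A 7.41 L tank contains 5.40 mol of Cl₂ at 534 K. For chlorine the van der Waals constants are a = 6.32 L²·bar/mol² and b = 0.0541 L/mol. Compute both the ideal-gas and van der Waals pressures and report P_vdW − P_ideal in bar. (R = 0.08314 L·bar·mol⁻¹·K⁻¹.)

ΔP ≈ -2.028 bar

Ideal: P_ideal = nRT/V = (5.40)(0.08314)(534)/7.41 = 32.3539 bar
vdW: P = nRT/(V − nb) − a n²/V² = 239.743/7.11786 − 184.291/54.9081 = 33.6819 − 3.35635 = 30.3256 bar
ΔP = 30.3256 − 32.3539 = -2.028 bar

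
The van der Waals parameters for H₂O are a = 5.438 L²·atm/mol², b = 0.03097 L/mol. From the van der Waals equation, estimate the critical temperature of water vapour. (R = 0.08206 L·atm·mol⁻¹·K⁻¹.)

For a van der Waals gas, T_c = 8a/(27Rb).
T_c = 8×5.438/(27×0.08206×0.03097) = 43.504/0.068618 = 634.0 K

T_c ≈ 634.0 K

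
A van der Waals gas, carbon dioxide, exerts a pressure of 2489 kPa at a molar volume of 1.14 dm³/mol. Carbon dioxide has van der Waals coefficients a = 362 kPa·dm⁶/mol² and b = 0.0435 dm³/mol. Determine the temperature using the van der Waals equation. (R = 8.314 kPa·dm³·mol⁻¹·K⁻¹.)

T ≈ 365.0 K

T = (P + a/V_m²)(V_m − b)/R
P + a/V_m² = 2489 + 362/(1.14)² = 2767.5 kPa
V_m − b = 1.14 − 0.0435 = 1.0965 dm³/mol
T = (2767.5)(1.0965)/8.314 = 365.0 K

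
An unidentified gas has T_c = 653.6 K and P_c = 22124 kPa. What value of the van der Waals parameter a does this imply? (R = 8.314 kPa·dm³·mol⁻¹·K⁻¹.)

a ≈ 563.1 kPa·dm⁶/mol²

From T_c = 8a/(27Rb) and P_c = a/(27b²): a = 27 R² T_c²/(64 P_c).
a = 27×(8.314)²×(653.6)²/(64×22124) = 797274532/1415936 = 563.1 kPa·dm⁶/mol²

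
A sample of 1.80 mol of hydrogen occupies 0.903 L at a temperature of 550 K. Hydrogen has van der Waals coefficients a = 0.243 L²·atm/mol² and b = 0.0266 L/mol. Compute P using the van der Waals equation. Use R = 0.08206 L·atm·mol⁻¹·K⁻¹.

P = nRT/(V − nb) − a n²/V²
nRT/(V − nb) = (1.80)(0.08206)(550)/(0.903 − 1.80×0.0266) = 81.239/0.85512 = 95.003 atm
a n²/V² = (0.243)(1.80)²/(0.903)² = 0.96555 atm
P = 95.003 − 0.96555 = 94.04 atm

P ≈ 94.04 atm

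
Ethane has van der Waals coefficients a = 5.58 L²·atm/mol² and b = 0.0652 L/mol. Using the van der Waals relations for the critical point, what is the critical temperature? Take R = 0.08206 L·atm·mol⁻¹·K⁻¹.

For a van der Waals gas, T_c = 8a/(27Rb).
T_c = 8×5.58/(27×0.08206×0.0652) = 44.640/0.14446 = 309.0 K

T_c ≈ 309.0 K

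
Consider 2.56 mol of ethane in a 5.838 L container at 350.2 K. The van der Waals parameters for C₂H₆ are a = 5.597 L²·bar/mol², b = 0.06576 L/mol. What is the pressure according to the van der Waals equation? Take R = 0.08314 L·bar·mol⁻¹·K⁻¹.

P ≈ 12.07 bar

P = nRT/(V − nb) − a n²/V²
nRT/(V − nb) = (2.56)(0.08314)(350.2)/(5.838 − 2.56×0.06576) = 74.536/5.6697 = 13.146 bar
a n²/V² = (5.597)(2.56)²/(5.838)² = 1.0762 bar
P = 13.146 − 1.0762 = 12.07 bar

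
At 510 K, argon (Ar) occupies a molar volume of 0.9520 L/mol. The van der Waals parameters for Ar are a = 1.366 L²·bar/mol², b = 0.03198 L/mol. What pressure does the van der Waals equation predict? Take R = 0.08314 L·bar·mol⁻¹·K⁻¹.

P ≈ 44.58 bar

P = RT/(V_m − b) − a/V_m²
RT/(V_m − b) = (0.08314)(510)/(0.9520 − 0.03198) = 42.401/0.92002 = 46.087 bar
a/V_m² = 1.366/(0.9520)² = 1.5072 bar
P = 46.087 − 1.5072 = 44.58 bar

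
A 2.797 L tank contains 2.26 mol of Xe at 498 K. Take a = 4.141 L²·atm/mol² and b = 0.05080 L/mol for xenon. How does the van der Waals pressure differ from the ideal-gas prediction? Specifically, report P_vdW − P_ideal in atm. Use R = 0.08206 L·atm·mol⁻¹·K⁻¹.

Ideal: P_ideal = nRT/V = (2.26)(0.08206)(498)/2.797 = 33.0200 atm
vdW: P = nRT/(V − nb) − a n²/V² = 92.3569/2.68219 − 21.1506/7.82321 = 34.4334 − 2.70357 = 31.7298 atm
ΔP = 31.7298 − 33.0200 = -1.290 atm

ΔP ≈ -1.290 atm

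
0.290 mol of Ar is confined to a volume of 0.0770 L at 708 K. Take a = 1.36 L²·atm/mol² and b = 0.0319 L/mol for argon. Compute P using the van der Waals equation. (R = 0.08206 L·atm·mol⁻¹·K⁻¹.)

P ≈ 229.4 atm

P = nRT/(V − nb) − a n²/V²
nRT/(V − nb) = (0.290)(0.08206)(708)/(0.0770 − 0.290×0.0319) = 16.849/0.067749 = 248.70 atm
a n²/V² = (1.36)(0.290)²/(0.0770)² = 19.291 atm
P = 248.70 − 19.291 = 229.4 atm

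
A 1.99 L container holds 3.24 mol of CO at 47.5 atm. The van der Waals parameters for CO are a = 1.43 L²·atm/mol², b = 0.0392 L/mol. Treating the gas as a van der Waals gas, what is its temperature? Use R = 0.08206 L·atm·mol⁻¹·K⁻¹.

T = (P + a n²/V²)(V − nb)/(nR)
P + a n²/V² = 47.5 + (1.43)(3.24)²/(1.99)² = 51.291 atm
V − nb = 1.99 − (3.24)(0.0392) = 1.8630 L
T = (51.291)(1.8630)/((3.24)(0.08206)) = 359.4 K

T ≈ 359.4 K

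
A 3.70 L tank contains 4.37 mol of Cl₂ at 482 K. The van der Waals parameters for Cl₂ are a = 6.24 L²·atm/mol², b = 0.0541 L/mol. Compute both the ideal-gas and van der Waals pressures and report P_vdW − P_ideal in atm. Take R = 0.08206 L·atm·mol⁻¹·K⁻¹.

ΔP ≈ -5.516 atm

Ideal: P_ideal = nRT/V = (4.37)(0.08206)(482)/3.70 = 46.7152 atm
vdW: P = nRT/(V − nb) − a n²/V² = 172.846/3.46358 − 119.165/13.6900 = 49.9039 − 8.70453 = 41.1994 atm
ΔP = 41.1994 − 46.7152 = -5.516 atm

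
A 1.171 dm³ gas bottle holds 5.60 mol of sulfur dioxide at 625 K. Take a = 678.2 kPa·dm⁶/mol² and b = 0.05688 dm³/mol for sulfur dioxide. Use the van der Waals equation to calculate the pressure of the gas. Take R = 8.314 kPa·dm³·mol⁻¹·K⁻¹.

P = nRT/(V − nb) − a n²/V²
nRT/(V − nb) = (5.60)(8.314)(625)/(1.171 − 5.60×0.05688) = 29099/0.85247 = 34135 kPa
a n²/V² = (678.2)(5.60)²/(1.171)² = 15510 kPa
P = 34135 − 15510 = 18625 kPa

P ≈ 18625 kPa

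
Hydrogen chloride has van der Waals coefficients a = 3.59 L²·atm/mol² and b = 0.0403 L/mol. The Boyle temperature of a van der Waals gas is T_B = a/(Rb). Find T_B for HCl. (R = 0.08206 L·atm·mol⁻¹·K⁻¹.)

For a van der Waals gas the second virial coefficient B₂ = b − a/(RT) vanishes at T_B = a/(Rb).
T_B = 3.59/(0.08206×0.0403) = 3.59/0.0033070 = 1086 K

T_B ≈ 1086 K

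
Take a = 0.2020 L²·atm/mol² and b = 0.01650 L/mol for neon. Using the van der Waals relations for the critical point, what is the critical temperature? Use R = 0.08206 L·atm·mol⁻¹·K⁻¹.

For a van der Waals gas, T_c = 8a/(27Rb).
T_c = 8×0.2020/(27×0.08206×0.01650) = 1.6160/0.036558 = 44.20 K

T_c ≈ 44.20 K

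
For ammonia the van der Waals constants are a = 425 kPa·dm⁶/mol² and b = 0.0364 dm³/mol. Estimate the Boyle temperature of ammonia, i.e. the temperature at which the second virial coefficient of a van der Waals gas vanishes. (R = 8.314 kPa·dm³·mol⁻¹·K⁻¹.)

T_B ≈ 1404 K

For a van der Waals gas the second virial coefficient B₂ = b − a/(RT) vanishes at T_B = a/(Rb).
T_B = 425/(8.314×0.0364) = 425/0.30263 = 1404 K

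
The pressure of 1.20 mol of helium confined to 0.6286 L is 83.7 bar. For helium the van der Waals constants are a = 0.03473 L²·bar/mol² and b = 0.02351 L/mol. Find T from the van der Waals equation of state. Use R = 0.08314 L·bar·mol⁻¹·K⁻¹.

T = (P + a n²/V²)(V − nb)/(nR)
P + a n²/V² = 83.7 + (0.03473)(1.20)²/(0.6286)² = 83.827 bar
V − nb = 0.6286 − (1.20)(0.02351) = 0.60039 L
T = (83.827)(0.60039)/((1.20)(0.08314)) = 504.5 K

T ≈ 504.5 K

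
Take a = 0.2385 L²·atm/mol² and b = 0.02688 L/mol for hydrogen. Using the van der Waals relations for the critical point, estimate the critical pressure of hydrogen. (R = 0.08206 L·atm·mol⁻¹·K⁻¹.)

P_c ≈ 12.23 atm

For a van der Waals gas, P_c = a/(27b²).
P_c = 0.2385/(27×(0.02688)²) = 0.2385/0.019508 = 12.23 atm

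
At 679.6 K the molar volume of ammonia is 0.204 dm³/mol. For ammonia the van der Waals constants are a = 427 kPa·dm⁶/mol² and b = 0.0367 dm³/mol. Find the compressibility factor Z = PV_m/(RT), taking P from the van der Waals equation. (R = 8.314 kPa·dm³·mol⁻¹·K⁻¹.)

P = RT/(V_m − b) − a/V_m² = (8.314)(679.6)/(0.204 − 0.0367) − 427/(0.204)²
  = 5650.2/0.16730 − 10260 = 33773 − 10260 = 23513 kPa
Z = PV_m/(RT) = (23513)(0.204)/((8.314)(679.6)) = 4796.7/5650.2 = 0.8489

Z ≈ 0.8489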